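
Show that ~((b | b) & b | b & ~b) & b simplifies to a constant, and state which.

0

~((b | b) & b | b & ~b) & b
= ~(b & b | b & ~b) & b
= ~b & b
= 0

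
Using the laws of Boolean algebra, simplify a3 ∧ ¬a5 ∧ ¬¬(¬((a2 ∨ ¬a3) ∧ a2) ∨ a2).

a3 ∧ ¬a5 ∧ ¬¬(¬((a2 ∨ ¬a3) ∧ a2) ∨ a2)
= a3 ∧ ¬a5 ∧ (¬((a2 ∨ ¬a3) ∧ a2) ∨ a2)   — double negation
= a3 ∧ ¬a5 ∧ (¬a2 ∨ a2)   — absorption
= a3 ∧ ¬a5   — complement / identity

a3 ∧ ¬a5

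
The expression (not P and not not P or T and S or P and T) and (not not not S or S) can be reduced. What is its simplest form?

T and (S or P)

(not P and not not P or T and S or P and T) and (not not not S or S)
= (not P and P or T and S or P and T) and (not not not S or S)
= (not P and P or T and S or P and T) and (not S or S)
= (T and S or P and T) and (not S or S)
= T and (S or P) and (not S or S)
= T and (S or P)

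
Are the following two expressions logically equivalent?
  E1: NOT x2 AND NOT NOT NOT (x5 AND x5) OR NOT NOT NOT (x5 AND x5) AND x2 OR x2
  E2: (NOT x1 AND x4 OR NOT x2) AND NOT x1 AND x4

E1: NOT x2 AND NOT NOT NOT (x5 AND x5) OR NOT NOT NOT (x5 AND x5) AND x2 OR x2
    = NOT NOT NOT (x5 AND x5) OR x2   [distribution]
    = NOT (x5 AND x5) OR x2   [double negation]
    = NOT x5 OR x2   [idempotence]
E2: (NOT x1 AND x4 OR NOT x2) AND NOT x1 AND x4
    = NOT x1 AND x4   [absorption]
These differ: at x1=1, x2=1, x4=0, x5=0, E1 = 1 but E2 = 0.

No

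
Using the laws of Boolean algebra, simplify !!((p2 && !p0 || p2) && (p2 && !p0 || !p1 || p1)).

!!((p2 && !p0 || p2) && (p2 && !p0 || !p1 || p1))
= !!(p2 && (!p1 || p1) || p2 && !p0)   (distribution)
= !!(p2 || p2 && !p0)   (complement / identity)
= p2 || p2 && !p0   (double negation)
= p2   (absorption)

p2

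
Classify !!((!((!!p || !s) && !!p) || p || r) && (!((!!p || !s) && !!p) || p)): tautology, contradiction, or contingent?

tautology

!!((!((!!p || !s) && !!p) || p || r) && (!((!!p || !s) && !!p) || p))
= !!(!((!!p || !s) && !!p) || p)   [absorption]
= !!(!!!p || p)   [absorption]
= !!(!p || p)   [double negation]
= !p || p   [double negation]
= true   [complement]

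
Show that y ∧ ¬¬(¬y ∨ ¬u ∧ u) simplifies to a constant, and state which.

y ∧ ¬¬(¬y ∨ ¬u ∧ u)
= y ∧ (¬y ∨ ¬u ∧ u)   — double negation
= y ∧ ¬y   — complement / identity
= False   — complement

False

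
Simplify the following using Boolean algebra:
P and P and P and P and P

P and P and P and P and P
= P and P and P and P   (idempotence)
= P and P   (idempotence)
= P   (idempotence)

P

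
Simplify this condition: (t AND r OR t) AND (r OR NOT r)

(t AND r OR t) AND (r OR NOT r)
= t AND r OR t   (complement / identity)
= t   (absorption)

t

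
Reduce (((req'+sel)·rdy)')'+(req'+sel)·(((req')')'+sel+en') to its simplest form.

(((req'+sel)·rdy)')'+(req'+sel)·(((req')')'+sel+en')
= (((req'+sel)·rdy)')'+(req'+sel)·(req'+sel+en')   [double negation]
= (((req'+sel)·rdy)')'+req'+sel   [absorption]
= (req'+sel)·rdy+req'+sel   [double negation]
= req'+sel   [absorption]

req'+sel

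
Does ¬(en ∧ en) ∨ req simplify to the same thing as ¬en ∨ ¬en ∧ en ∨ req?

E1: ¬(en ∧ en) ∨ req
    = ¬en ∨ req   — idempotence
E2: ¬en ∨ ¬en ∧ en ∨ req
    = ¬en ∨ req   — complement / identity
Both reduce to ¬en ∨ req, so they are equivalent.

Yes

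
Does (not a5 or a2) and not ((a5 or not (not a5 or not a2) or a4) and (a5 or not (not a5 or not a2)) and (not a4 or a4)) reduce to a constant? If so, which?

no

(not a5 or a2) and not ((a5 or not (not a5 or not a2) or a4) and (a5 or not (not a5 or not a2)) and (not a4 or a4))
= (not a5 or a2) and not ((a5 or not (not a5 or not a2)) and (not a4 or a4))
= (not a5 or a2) and not ((a5 or a5 and a2) and (not a4 or a4))
= (not a5 or a2) and not (a5 and (not a4 or a4))
= (not a5 or a2) and not a5
= not a5
This depends on a5, so it is not a constant.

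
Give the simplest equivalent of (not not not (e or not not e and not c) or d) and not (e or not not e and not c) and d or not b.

(not not not (e or not not e and not c) or d) and not (e or not not e and not c) and d or not b
= (not (e or not not e and not c) or d) and not (e or not not e and not c) and d or not b   — double negation
= not (e or not not e and not c) and d or not b   — absorption
= not (e or e and not c) and d or not b   — double negation
= not e and d or not b   — absorption

not e and d or not b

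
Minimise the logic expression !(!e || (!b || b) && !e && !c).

e

!(!e || (!b || b) && !e && !c)
= !(!e || !e && !c)   — complement / identity
= !!e   — absorption
= e   — double negation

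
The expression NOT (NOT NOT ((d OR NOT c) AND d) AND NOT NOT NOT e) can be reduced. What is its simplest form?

NOT (NOT NOT ((d OR NOT c) AND d) AND NOT NOT NOT e)
= NOT ((d OR NOT c) AND d) OR NOT NOT e
= NOT ((d OR NOT c) AND d) OR e
= NOT d OR e

NOT d OR e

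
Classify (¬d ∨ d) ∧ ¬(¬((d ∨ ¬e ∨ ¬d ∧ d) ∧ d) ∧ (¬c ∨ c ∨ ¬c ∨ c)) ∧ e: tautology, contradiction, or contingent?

contingent

(¬d ∨ d) ∧ ¬(¬((d ∨ ¬e ∨ ¬d ∧ d) ∧ d) ∧ (¬c ∨ c ∨ ¬c ∨ c)) ∧ e
= (¬d ∨ d) ∧ ¬(¬((d ∨ ¬e ∨ ¬d ∧ d) ∧ d) ∧ (¬c ∨ c)) ∧ e   (idempotence)
= (¬d ∨ d) ∧ ¬(¬((d ∨ ¬e) ∧ d) ∧ (¬c ∨ c)) ∧ e   (complement / identity)
= (¬d ∨ d) ∧ ¬(¬d ∧ (¬c ∨ c)) ∧ e   (absorption)
= (¬d ∨ d) ∧ ¬¬d ∧ e   (complement / identity)
= ¬¬d ∧ e   (complement / identity)
= d ∧ e   (double negation)
This depends on d, e, so it is not a constant.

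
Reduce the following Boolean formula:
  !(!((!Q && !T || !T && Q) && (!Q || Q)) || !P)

!(!((!Q && !T || !T && Q) && (!Q || Q)) || !P)
= !(!(!Q && !T || !T && Q) || !P)   — complement / identity
= !(!!T || !P)   — distribution
= !T && P   — De Morgan

!T && P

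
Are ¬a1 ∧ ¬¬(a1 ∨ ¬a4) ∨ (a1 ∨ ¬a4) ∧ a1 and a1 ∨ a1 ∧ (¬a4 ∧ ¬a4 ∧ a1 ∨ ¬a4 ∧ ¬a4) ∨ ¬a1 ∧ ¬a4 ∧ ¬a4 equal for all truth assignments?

E1: ¬a1 ∧ ¬¬(a1 ∨ ¬a4) ∨ (a1 ∨ ¬a4) ∧ a1
    = ¬a1 ∧ (a1 ∨ ¬a4) ∨ (a1 ∨ ¬a4) ∧ a1   — double negation
    = a1 ∨ ¬a4   — distribution
E2: a1 ∨ a1 ∧ (¬a4 ∧ ¬a4 ∧ a1 ∨ ¬a4 ∧ ¬a4) ∨ ¬a1 ∧ ¬a4 ∧ ¬a4
    = a1 ∨ a1 ∧ ¬a4 ∧ ¬a4 ∨ ¬a1 ∧ ¬a4 ∧ ¬a4   — absorption
    = a1 ∨ ¬a4 ∧ ¬a4   — distribution
    = a1 ∨ ¬a4   — idempotence
Both reduce to a1 ∨ ¬a4, so they are equivalent.

Yes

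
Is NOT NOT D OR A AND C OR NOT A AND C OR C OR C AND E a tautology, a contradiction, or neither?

NOT NOT D OR A AND C OR NOT A AND C OR C OR C AND E
= D OR A AND C OR NOT A AND C OR C OR C AND E   (double negation)
= D OR C OR C OR C AND E   (distribution)
= D OR C OR C AND E   (idempotence)
= D OR C   (absorption)
This depends on C, D, so it is not a constant.

neither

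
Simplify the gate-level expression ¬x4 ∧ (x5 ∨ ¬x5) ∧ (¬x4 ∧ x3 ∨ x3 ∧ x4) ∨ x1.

¬x4 ∧ x3 ∨ x1

¬x4 ∧ (x5 ∨ ¬x5) ∧ (¬x4 ∧ x3 ∨ x3 ∧ x4) ∨ x1
= ¬x4 ∧ (¬x4 ∧ x3 ∨ x3 ∧ x4) ∨ x1   (complement / identity)
= ¬x4 ∧ x3 ∨ x1   (distribution)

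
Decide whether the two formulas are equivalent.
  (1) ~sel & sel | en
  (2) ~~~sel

E1: ~sel & sel | en
    = en   — complement / identity
E2: ~~~sel
    = ~sel   — double negation
These differ: at en=0, sel=0, E1 = 0 but E2 = 1.

No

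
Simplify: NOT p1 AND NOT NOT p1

FALSE

NOT p1 AND NOT NOT p1
= NOT p1 AND p1
= FALSE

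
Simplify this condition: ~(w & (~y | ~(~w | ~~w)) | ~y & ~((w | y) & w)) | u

~(w & (~y | ~(~w | ~~w)) | ~y & ~((w | y) & w)) | u
= ~(w & (~y | w & ~w) | ~y & ~((w | y) & w)) | u   (De Morgan)
= ~(w & ~y | ~y & ~((w | y) & w)) | u   (complement / identity)
= ~(w & ~y | ~y & ~w) | u   (absorption)
= ~~y | u   (distribution)
= y | u   (double negation)

y | u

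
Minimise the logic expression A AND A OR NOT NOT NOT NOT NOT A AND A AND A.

A

A AND A OR NOT NOT NOT NOT NOT A AND A AND A
= A AND A OR NOT NOT NOT A AND A AND A   (double negation)
= A AND A OR NOT NOT NOT A AND A   (idempotence)
= A AND A OR NOT A AND A   (double negation)
= A   (distribution)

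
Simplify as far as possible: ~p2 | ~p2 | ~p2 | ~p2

~p2

~p2 | ~p2 | ~p2 | ~p2
= ~p2 | ~p2 | ~p2   [idempotence]
= ~p2 | ~p2   [idempotence]
= ~p2   [idempotence]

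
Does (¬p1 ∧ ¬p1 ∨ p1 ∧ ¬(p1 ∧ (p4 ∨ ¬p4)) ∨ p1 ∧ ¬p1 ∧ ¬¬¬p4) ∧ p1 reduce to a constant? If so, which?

yes, False

(¬p1 ∧ ¬p1 ∨ p1 ∧ ¬(p1 ∧ (p4 ∨ ¬p4)) ∨ p1 ∧ ¬p1 ∧ ¬¬¬p4) ∧ p1
= (¬p1 ∧ ¬p1 ∨ p1 ∧ ¬p1 ∨ p1 ∧ ¬p1 ∧ ¬¬¬p4) ∧ p1
= (¬p1 ∧ ¬p1 ∨ p1 ∧ ¬p1 ∨ p1 ∧ ¬p1 ∧ ¬p4) ∧ p1
= (¬p1 ∧ ¬p1 ∨ p1 ∧ ¬p1) ∧ p1
= ¬p1 ∧ p1
= False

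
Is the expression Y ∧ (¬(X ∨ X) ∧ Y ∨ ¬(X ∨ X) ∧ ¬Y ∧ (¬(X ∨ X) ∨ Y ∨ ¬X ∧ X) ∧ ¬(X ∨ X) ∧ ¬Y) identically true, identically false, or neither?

Y ∧ (¬(X ∨ X) ∧ Y ∨ ¬(X ∨ X) ∧ ¬Y ∧ (¬(X ∨ X) ∨ Y ∨ ¬X ∧ X) ∧ ¬(X ∨ X) ∧ ¬Y)
= Y ∧ (¬(X ∨ X) ∧ Y ∨ ¬(X ∨ X) ∧ ¬Y ∧ (¬(X ∨ X) ∨ Y) ∧ ¬(X ∨ X) ∧ ¬Y)
= Y ∧ (¬(X ∨ X) ∧ Y ∨ ¬(X ∨ X) ∧ ¬Y ∧ ¬(X ∨ X) ∧ ¬Y)
= Y ∧ (¬(X ∨ X) ∧ Y ∨ ¬(X ∨ X) ∧ ¬Y)
= Y ∧ ¬(X ∨ X)
= Y ∧ ¬X
This depends on X, Y, so it is not a constant.

neither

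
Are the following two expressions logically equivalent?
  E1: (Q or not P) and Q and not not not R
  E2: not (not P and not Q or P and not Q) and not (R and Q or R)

E1: (Q or not P) and Q and not not not R
    = (Q or not P) and Q and not R
    = Q and not R
E2: not (not P and not Q or P and not Q) and not (R and Q or R)
    = not not Q and not (R and Q or R)
    = not not Q and not R
    = Q and not R
Both reduce to Q and not R, so they are equivalent.

Yes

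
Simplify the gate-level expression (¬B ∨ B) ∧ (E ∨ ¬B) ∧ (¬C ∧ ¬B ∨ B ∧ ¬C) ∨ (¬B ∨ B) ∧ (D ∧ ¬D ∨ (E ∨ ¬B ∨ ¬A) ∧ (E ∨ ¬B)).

(¬B ∨ B) ∧ (E ∨ ¬B) ∧ (¬C ∧ ¬B ∨ B ∧ ¬C) ∨ (¬B ∨ B) ∧ (D ∧ ¬D ∨ (E ∨ ¬B ∨ ¬A) ∧ (E ∨ ¬B))
= (¬B ∨ B) ∧ (E ∨ ¬B) ∧ (¬C ∧ ¬B ∨ B ∧ ¬C) ∨ (¬B ∨ B) ∧ (D ∧ ¬D ∨ E ∨ ¬B)   (absorption)
= (¬B ∨ B) ∧ (E ∨ ¬B) ∧ (¬C ∧ ¬B ∨ B ∧ ¬C) ∨ (¬B ∨ B) ∧ (E ∨ ¬B)   (complement / identity)
= (¬B ∨ B) ∧ (E ∨ ¬B) ∧ ¬C ∨ (¬B ∨ B) ∧ (E ∨ ¬B)   (distribution)
= (¬B ∨ B) ∧ (E ∨ ¬B)   (absorption)
= E ∨ ¬B   (complement / identity)

E ∨ ¬B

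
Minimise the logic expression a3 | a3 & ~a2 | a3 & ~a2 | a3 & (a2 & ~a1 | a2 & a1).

a3

a3 | a3 & ~a2 | a3 & ~a2 | a3 & (a2 & ~a1 | a2 & a1)
= a3 | a3 & ~a2 | a3 & ~a2 | a3 & a2   — distribution
= a3 | a3 & ~a2 | a3   — distribution
= a3 | a3   — absorption
= a3   — idempotence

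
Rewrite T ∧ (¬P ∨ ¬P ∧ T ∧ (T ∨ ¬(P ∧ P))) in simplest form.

T ∧ (¬P ∨ ¬P ∧ T ∧ (T ∨ ¬(P ∧ P)))
= T ∧ (¬P ∨ ¬P ∧ T ∧ (T ∨ ¬P))   [idempotence]
= T ∧ (¬P ∨ ¬P ∧ T)   [absorption]
= T ∧ ¬P   [absorption]

T ∧ ¬P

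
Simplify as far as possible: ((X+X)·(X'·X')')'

((X+X)·(X'·X')')'
= ((X+X)·(X+X))'   [De Morgan]
= (X+X)'   [idempotence]
= X'   [idempotence]

X'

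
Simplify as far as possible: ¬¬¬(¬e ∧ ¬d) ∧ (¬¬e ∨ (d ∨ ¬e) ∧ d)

e ∨ d

¬¬¬(¬e ∧ ¬d) ∧ (¬¬e ∨ (d ∨ ¬e) ∧ d)
= ¬¬¬(¬e ∧ ¬d) ∧ (¬¬e ∨ d)   [absorption]
= ¬(¬e ∧ ¬d) ∧ (¬¬e ∨ d)   [double negation]
= ¬(¬e ∧ ¬d) ∧ (e ∨ d)   [double negation]
= (e ∨ d) ∧ (e ∨ d)   [De Morgan]
= e ∨ d   [idempotence]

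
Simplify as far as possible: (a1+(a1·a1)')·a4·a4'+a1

(a1+(a1·a1)')·a4·a4'+a1
= (a1+a1')·a4·a4'+a1   [idempotence]
= a4·a4'+a1   [complement / identity]
= a1   [complement / identity]

a1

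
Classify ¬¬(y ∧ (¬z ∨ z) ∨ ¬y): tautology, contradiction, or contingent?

tautology

¬¬(y ∧ (¬z ∨ z) ∨ ¬y)
= ¬¬(y ∨ ¬y)
= y ∨ ¬y
= True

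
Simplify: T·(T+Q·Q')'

T·(T+Q·Q')'
= T·T'   — complement / identity
= 0   — complement

0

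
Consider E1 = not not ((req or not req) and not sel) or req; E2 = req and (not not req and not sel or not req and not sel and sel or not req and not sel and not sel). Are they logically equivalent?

No

E1: not not ((req or not req) and not sel) or req
    = not not not sel or req   [complement / identity]
    = not sel or req   [double negation]
E2: req and (not not req and not sel or not req and not sel and sel or not req and not sel and not sel)
    = req and (req and not sel or not req and not sel and sel or not req and not sel and not sel)   [double negation]
    = req and (req and not sel or not req and not sel)   [distribution]
    = req and not sel   [distribution]
These differ: at req=1, sel=1, E1 = 1 but E2 = 0.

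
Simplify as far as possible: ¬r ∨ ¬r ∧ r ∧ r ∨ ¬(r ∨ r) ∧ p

¬r ∨ ¬r ∧ r ∧ r ∨ ¬(r ∨ r) ∧ p
= ¬r ∨ ¬r ∧ r ∨ ¬(r ∨ r) ∧ p   (idempotence)
= ¬r ∨ ¬(r ∨ r) ∧ p   (complement / identity)
= ¬r ∨ ¬r ∧ p   (idempotence)
= ¬r   (absorption)

¬r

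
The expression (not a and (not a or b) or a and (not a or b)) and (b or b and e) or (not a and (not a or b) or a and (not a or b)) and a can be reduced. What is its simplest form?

b

(not a and (not a or b) or a and (not a or b)) and (b or b and e) or (not a and (not a or b) or a and (not a or b)) and a
= (not a and (not a or b) or a and (not a or b)) and b or (not a and (not a or b) or a and (not a or b)) and a
= (not a and (not a or b) or a and (not a or b)) and (b or a)
= (not a or b) and (b or a)
= not a and a or b
= b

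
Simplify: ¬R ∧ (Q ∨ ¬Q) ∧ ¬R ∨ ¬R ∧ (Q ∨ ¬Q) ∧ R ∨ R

True

¬R ∧ (Q ∨ ¬Q) ∧ ¬R ∨ ¬R ∧ (Q ∨ ¬Q) ∧ R ∨ R
= ¬R ∧ (Q ∨ ¬Q) ∨ R
= ¬R ∨ R
= True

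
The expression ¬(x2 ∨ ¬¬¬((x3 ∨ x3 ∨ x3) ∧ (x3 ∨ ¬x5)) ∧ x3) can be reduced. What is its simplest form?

¬(x2 ∨ ¬¬¬((x3 ∨ x3 ∨ x3) ∧ (x3 ∨ ¬x5)) ∧ x3)
= ¬(x2 ∨ ¬¬¬((x3 ∨ x3) ∧ ¬x5 ∨ x3) ∧ x3)   (distribution)
= ¬(x2 ∨ ¬¬¬(x3 ∧ ¬x5 ∨ x3) ∧ x3)   (idempotence)
= ¬(x2 ∨ ¬¬¬x3 ∧ x3)   (absorption)
= ¬(x2 ∨ ¬x3 ∧ x3)   (double negation)
= ¬x2   (complement / identity)

¬x2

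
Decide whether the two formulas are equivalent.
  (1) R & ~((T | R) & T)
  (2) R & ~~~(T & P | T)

E1: R & ~((T | R) & T)
    = R & ~T   [absorption]
E2: R & ~~~(T & P | T)
    = R & ~(T & P | T)   [double negation]
    = R & ~T   [absorption]
Both reduce to R & ~T, so they are equivalent.

Yes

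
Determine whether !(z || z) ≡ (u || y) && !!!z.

No

E1: !(z || z)
    = !z
E2: (u || y) && !!!z
    = (u || y) && !z
These differ: at u=0, y=0, z=0, E1 = 1 but E2 = 0.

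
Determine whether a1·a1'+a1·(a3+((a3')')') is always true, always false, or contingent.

contingent

a1·a1'+a1·(a3+((a3')')')
= a1·a1'+a1·(a3+a3')
= a1·a1'+a1
= a1
This depends on a1, so it is not a constant.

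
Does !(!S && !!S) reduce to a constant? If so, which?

!(!S && !!S)
= S || !S   — De Morgan
= true   — complement

yes, True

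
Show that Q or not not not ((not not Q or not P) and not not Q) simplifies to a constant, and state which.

Q or not not not ((not not Q or not P) and not not Q)
= Q or not not not not not Q   (absorption)
= Q or not not not Q   (double negation)
= Q or not Q   (double negation)
= True   (complement)

True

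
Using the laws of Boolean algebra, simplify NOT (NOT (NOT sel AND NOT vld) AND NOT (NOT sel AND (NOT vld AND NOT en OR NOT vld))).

NOT (NOT (NOT sel AND NOT vld) AND NOT (NOT sel AND (NOT vld AND NOT en OR NOT vld)))
= NOT (NOT (NOT sel AND NOT vld) AND NOT (NOT sel AND NOT vld))   (absorption)
= NOT sel AND NOT vld OR NOT sel AND NOT vld   (De Morgan)
= NOT sel AND NOT vld   (idempotence)

NOT sel AND NOT vld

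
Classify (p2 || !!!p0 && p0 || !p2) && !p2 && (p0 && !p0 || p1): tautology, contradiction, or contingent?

contingent

(p2 || !!!p0 && p0 || !p2) && !p2 && (p0 && !p0 || p1)
= (p2 || !p0 && p0 || !p2) && !p2 && (p0 && !p0 || p1)
= (p2 || !p2) && !p2 && (p0 && !p0 || p1)
= !p2 && (p0 && !p0 || p1)
= !p2 && p1
This depends on p1, p2, so it is not a constant.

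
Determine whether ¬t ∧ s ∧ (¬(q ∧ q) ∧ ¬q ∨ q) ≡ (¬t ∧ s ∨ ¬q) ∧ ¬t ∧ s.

E1: ¬t ∧ s ∧ (¬(q ∧ q) ∧ ¬q ∨ q)
    = ¬t ∧ s ∧ (¬q ∧ ¬q ∨ q)   (idempotence)
    = ¬t ∧ s ∧ (¬q ∨ q)   (idempotence)
    = ¬t ∧ s   (complement / identity)
E2: (¬t ∧ s ∨ ¬q) ∧ ¬t ∧ s
    = ¬t ∧ s   (absorption)
Both reduce to ¬t ∧ s, so they are equivalent.

Yes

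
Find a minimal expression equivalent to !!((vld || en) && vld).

!!((vld || en) && vld)
= !!vld   (absorption)
= vld   (double negation)

vld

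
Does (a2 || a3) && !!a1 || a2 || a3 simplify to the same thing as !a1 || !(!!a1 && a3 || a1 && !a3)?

No

E1: (a2 || a3) && !!a1 || a2 || a3
    = (a2 || a3) && a1 || a2 || a3
    = a2 || a3
E2: !a1 || !(!!a1 && a3 || a1 && !a3)
    = !a1 || !(a1 && a3 || a1 && !a3)
    = !a1 || !a1
    = !a1
These differ: at a1=1, a2=1, a3=0, E1 = 1 but E2 = 0.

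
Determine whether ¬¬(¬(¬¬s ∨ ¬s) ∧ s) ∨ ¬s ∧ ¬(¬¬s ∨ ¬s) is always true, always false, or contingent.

¬¬(¬(¬¬s ∨ ¬s) ∧ s) ∨ ¬s ∧ ¬(¬¬s ∨ ¬s)
= ¬(¬¬s ∨ ¬s) ∧ s ∨ ¬s ∧ ¬(¬¬s ∨ ¬s)   [double negation]
= ¬(¬¬s ∨ ¬s)   [distribution]
= ¬s ∧ s   [De Morgan]
= False   [complement]

always false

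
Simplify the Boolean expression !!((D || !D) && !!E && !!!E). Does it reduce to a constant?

!!((D || !D) && !!E && !!!E)
= !!(!!E && !!!E)   [complement / identity]
= !!(E && !!!E)   [double negation]
= E && !!!E   [double negation]
= E && !E   [double negation]
= false   [complement]

false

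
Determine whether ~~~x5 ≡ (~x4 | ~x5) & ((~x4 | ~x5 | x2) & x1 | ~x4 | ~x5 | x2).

No

E1: ~~~x5
    = ~x5   [double negation]
E2: (~x4 | ~x5) & ((~x4 | ~x5 | x2) & x1 | ~x4 | ~x5 | x2)
    = (~x4 | ~x5) & (~x4 | ~x5 | x2)   [absorption]
    = ~x4 | ~x5   [absorption]
These differ: at x1=0, x2=0, x4=0, x5=1, E1 = 0 but E2 = 1.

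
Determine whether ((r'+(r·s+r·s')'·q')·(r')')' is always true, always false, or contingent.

((r'+(r·s+r·s')'·q')·(r')')'
= ((r'+r'·q')·(r')')'   — distribution
= (r'·(r')')'   — absorption
= r+r'   — De Morgan
= 1   — complement

always true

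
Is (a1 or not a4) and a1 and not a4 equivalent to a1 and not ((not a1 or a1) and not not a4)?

E1: (a1 or not a4) and a1 and not a4
    = a1 and not a4
E2: a1 and not ((not a1 or a1) and not not a4)
    = a1 and not not not a4
    = a1 and not a4
Both reduce to a1 and not a4, so they are equivalent.

Yes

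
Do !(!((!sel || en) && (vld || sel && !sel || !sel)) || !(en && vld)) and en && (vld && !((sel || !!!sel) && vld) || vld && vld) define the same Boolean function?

E1: !(!((!sel || en) && (vld || sel && !sel || !sel)) || !(en && vld))
    = !(!((!sel || en) && (vld || !sel)) || !(en && vld))
    = !(!(en && vld || !sel) || !(en && vld))
    = (en && vld || !sel) && en && vld
    = en && vld
E2: en && (vld && !((sel || !!!sel) && vld) || vld && vld)
    = en && (vld && !((sel || !sel) && vld) || vld && vld)
    = en && (vld && !vld || vld && vld)
    = en && vld
Both reduce to en && vld, so they are equivalent.

Yes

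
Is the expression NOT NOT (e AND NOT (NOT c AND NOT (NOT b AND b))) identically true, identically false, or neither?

neither

NOT NOT (e AND NOT (NOT c AND NOT (NOT b AND b)))
= NOT NOT (e AND (c OR NOT b AND b))
= NOT NOT (e AND c)
= e AND c
This depends on c, e, so it is not a constant.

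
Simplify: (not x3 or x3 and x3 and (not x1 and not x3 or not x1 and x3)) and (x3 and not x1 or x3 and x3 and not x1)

x3 and not x1

(not x3 or x3 and x3 and (not x1 and not x3 or not x1 and x3)) and (x3 and not x1 or x3 and x3 and not x1)
= (not x3 or x3 and x3 and not x1) and (x3 and not x1 or x3 and x3 and not x1)   [distribution]
= not x3 and x3 and not x1 or x3 and x3 and not x1   [distribution]
= x3 and not x1   [distribution]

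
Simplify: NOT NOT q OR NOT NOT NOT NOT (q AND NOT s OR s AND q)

NOT NOT q OR NOT NOT NOT NOT (q AND NOT s OR s AND q)
= NOT NOT q OR NOT NOT NOT NOT q   (distribution)
= NOT NOT q OR NOT NOT q   (double negation)
= NOT NOT q   (idempotence)
= q   (double negation)

q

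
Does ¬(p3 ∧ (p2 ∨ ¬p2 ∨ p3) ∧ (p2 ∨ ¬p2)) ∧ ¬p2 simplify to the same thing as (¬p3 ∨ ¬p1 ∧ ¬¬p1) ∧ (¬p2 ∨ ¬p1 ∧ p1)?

E1: ¬(p3 ∧ (p2 ∨ ¬p2 ∨ p3) ∧ (p2 ∨ ¬p2)) ∧ ¬p2
    = ¬(p3 ∧ (p2 ∨ ¬p2)) ∧ ¬p2   [absorption]
    = ¬p3 ∧ ¬p2   [complement / identity]
E2: (¬p3 ∨ ¬p1 ∧ ¬¬p1) ∧ (¬p2 ∨ ¬p1 ∧ p1)
    = (¬p3 ∨ ¬p1 ∧ p1) ∧ (¬p2 ∨ ¬p1 ∧ p1)   [double negation]
    = (¬p3 ∨ ¬p1 ∧ p1) ∧ ¬p2   [complement / identity]
    = ¬p3 ∧ ¬p2   [complement / identity]
Both reduce to ¬p3 ∧ ¬p2, so they are equivalent.

Yes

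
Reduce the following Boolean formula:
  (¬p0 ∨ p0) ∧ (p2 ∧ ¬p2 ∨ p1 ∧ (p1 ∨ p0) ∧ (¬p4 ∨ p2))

p1 ∧ (¬p4 ∨ p2)

(¬p0 ∨ p0) ∧ (p2 ∧ ¬p2 ∨ p1 ∧ (p1 ∨ p0) ∧ (¬p4 ∨ p2))
= (¬p0 ∨ p0) ∧ (p2 ∧ ¬p2 ∨ p1 ∧ (¬p4 ∨ p2))
= (¬p0 ∨ p0) ∧ p1 ∧ (¬p4 ∨ p2)
= p1 ∧ (¬p4 ∨ p2)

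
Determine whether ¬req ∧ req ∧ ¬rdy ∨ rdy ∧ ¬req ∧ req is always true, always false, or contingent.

always false

¬req ∧ req ∧ ¬rdy ∨ rdy ∧ ¬req ∧ req
= ¬req ∧ req
= False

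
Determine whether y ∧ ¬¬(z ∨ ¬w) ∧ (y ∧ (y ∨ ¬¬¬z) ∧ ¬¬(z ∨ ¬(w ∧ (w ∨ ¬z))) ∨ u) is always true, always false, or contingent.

contingent

y ∧ ¬¬(z ∨ ¬w) ∧ (y ∧ (y ∨ ¬¬¬z) ∧ ¬¬(z ∨ ¬(w ∧ (w ∨ ¬z))) ∨ u)
= y ∧ ¬¬(z ∨ ¬w) ∧ (y ∧ (y ∨ ¬z) ∧ ¬¬(z ∨ ¬(w ∧ (w ∨ ¬z))) ∨ u)   — double negation
= y ∧ ¬¬(z ∨ ¬w) ∧ (y ∧ (y ∨ ¬z) ∧ ¬¬(z ∨ ¬w) ∨ u)   — absorption
= y ∧ ¬¬(z ∨ ¬w) ∧ (y ∧ ¬¬(z ∨ ¬w) ∨ u)   — absorption
= y ∧ ¬¬(z ∨ ¬w)   — absorption
= y ∧ (z ∨ ¬w)   — double negation
This depends on w, y, z, so it is not a constant.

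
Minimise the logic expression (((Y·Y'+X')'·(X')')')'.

X

(((Y·Y'+X')'·(X')')')'
= (((X')'·(X')')')'   — complement / identity
= (((X')')')'   — idempotence
= (X')'   — double negation
= X   — double negation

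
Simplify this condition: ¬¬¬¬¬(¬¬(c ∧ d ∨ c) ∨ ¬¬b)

¬c ∧ ¬b

¬¬¬¬¬(¬¬(c ∧ d ∨ c) ∨ ¬¬b)
= ¬¬¬(¬¬(c ∧ d ∨ c) ∨ ¬¬b)   [double negation]
= ¬¬(¬(c ∧ d ∨ c) ∧ ¬b)   [De Morgan]
= ¬(c ∧ d ∨ c) ∧ ¬b   [double negation]
= ¬c ∧ ¬b   [absorption]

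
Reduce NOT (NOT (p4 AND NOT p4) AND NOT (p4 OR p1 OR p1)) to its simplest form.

p4 OR p1

NOT (NOT (p4 AND NOT p4) AND NOT (p4 OR p1 OR p1))
= p4 AND NOT p4 OR p4 OR p1 OR p1   — De Morgan
= p4 OR p1 OR p1   — complement / identity
= p4 OR p1   — idempotence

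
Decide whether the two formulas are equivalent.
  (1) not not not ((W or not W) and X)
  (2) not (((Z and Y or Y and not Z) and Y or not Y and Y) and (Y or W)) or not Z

E1: not not not ((W or not W) and X)
    = not not not X   [complement / identity]
    = not X   [double negation]
E2: not (((Z and Y or Y and not Z) and Y or not Y and Y) and (Y or W)) or not Z
    = not ((Y and Y or not Y and Y) and (Y or W)) or not Z   [distribution]
    = not (Y and (Y or W)) or not Z   [distribution]
    = not Y or not Z   [absorption]
These differ: at W=1, X=1, Y=1, Z=0, E1 = 0 but E2 = 1.

No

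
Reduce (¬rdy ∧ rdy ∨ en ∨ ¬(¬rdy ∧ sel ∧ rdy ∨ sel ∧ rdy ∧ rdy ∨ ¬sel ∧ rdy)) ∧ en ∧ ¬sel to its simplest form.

en ∧ ¬sel

(¬rdy ∧ rdy ∨ en ∨ ¬(¬rdy ∧ sel ∧ rdy ∨ sel ∧ rdy ∧ rdy ∨ ¬sel ∧ rdy)) ∧ en ∧ ¬sel
= (¬rdy ∧ rdy ∨ en ∨ ¬(sel ∧ rdy ∨ ¬sel ∧ rdy)) ∧ en ∧ ¬sel   [distribution]
= (¬rdy ∧ rdy ∨ en ∨ ¬rdy) ∧ en ∧ ¬sel   [distribution]
= (en ∨ ¬rdy) ∧ en ∧ ¬sel   [complement / identity]
= en ∧ ¬sel   [absorption]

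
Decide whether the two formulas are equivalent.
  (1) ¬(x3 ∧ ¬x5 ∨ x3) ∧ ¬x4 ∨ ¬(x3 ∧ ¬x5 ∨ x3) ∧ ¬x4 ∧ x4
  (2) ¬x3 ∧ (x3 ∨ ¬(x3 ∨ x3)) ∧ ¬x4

E1: ¬(x3 ∧ ¬x5 ∨ x3) ∧ ¬x4 ∨ ¬(x3 ∧ ¬x5 ∨ x3) ∧ ¬x4 ∧ x4
    = ¬(x3 ∧ ¬x5 ∨ x3) ∧ ¬x4   [absorption]
    = ¬x3 ∧ ¬x4   [absorption]
E2: ¬x3 ∧ (x3 ∨ ¬(x3 ∨ x3)) ∧ ¬x4
    = ¬x3 ∧ (x3 ∨ ¬x3) ∧ ¬x4   [idempotence]
    = ¬x3 ∧ ¬x4   [complement / identity]
Both reduce to ¬x3 ∧ ¬x4, so they are equivalent.

Yes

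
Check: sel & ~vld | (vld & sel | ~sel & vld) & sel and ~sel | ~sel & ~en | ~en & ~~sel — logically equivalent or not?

E1: sel & ~vld | (vld & sel | ~sel & vld) & sel
    = sel & ~vld | vld & sel   (distribution)
    = sel   (distribution)
E2: ~sel | ~sel & ~en | ~en & ~~sel
    = ~sel | ~sel & ~en | ~en & sel   (double negation)
    = ~sel | ~en   (distribution)
These differ: at en=0, sel=0, vld=0, E1 = 0 but E2 = 1.

No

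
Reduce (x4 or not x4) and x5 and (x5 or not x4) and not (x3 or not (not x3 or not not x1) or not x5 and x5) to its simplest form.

(x4 or not x4) and x5 and (x5 or not x4) and not (x3 or not (not x3 or not not x1) or not x5 and x5)
= (x4 or not x4) and x5 and not (x3 or not (not x3 or not not x1) or not x5 and x5)   — absorption
= (x4 or not x4) and x5 and not (x3 or x3 and not x1 or not x5 and x5)   — De Morgan
= x5 and not (x3 or x3 and not x1 or not x5 and x5)   — complement / identity
= x5 and not (x3 or x3 and not x1)   — complement / identity
= x5 and not x3   — absorption

x5 and not x3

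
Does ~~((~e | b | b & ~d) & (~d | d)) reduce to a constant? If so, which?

no

~~((~e | b | b & ~d) & (~d | d))
= ~~(~e | b | b & ~d)   [complement / identity]
= ~e | b | b & ~d   [double negation]
= ~e | b   [absorption]
This depends on b, e, so it is not a constant.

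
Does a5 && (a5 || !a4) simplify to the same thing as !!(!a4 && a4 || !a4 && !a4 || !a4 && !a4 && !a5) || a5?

E1: a5 && (a5 || !a4)
    = a5   (absorption)
E2: !!(!a4 && a4 || !a4 && !a4 || !a4 && !a4 && !a5) || a5
    = !!(!a4 && a4 || !a4 && !a4) || a5   (absorption)
    = !!!a4 || a5   (distribution)
    = !a4 || a5   (double negation)
These differ: at a4=0, a5=0, E1 = 0 but E2 = 1.

No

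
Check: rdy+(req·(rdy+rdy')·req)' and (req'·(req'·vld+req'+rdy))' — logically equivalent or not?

E1: rdy+(req·(rdy+rdy')·req)'
    = rdy+(req·req)'
    = rdy+req'
E2: (req'·(req'·vld+req'+rdy))'
    = (req'·(req'+rdy))'
    = (req')'
    = req
These differ: at rdy=1, req=0, vld=0, E1 = 1 but E2 = 0.

No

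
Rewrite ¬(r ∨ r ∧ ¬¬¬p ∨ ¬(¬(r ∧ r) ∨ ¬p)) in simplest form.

¬r

¬(r ∨ r ∧ ¬¬¬p ∨ ¬(¬(r ∧ r) ∨ ¬p))
= ¬(r ∨ r ∧ ¬p ∨ ¬(¬(r ∧ r) ∨ ¬p))   (double negation)
= ¬(r ∨ ¬(¬(r ∧ r) ∨ ¬p))   (absorption)
= ¬(r ∨ ¬(¬r ∨ ¬p))   (idempotence)
= ¬(r ∨ r ∧ p)   (De Morgan)
= ¬r   (absorption)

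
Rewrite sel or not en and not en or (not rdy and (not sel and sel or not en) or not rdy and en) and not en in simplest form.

sel or not en

sel or not en and not en or (not rdy and (not sel and sel or not en) or not rdy and en) and not en
= sel or (not en or not rdy and (not sel and sel or not en) or not rdy and en) and not en   [distribution]
= sel or (not en or not rdy and not en or not rdy and en) and not en   [complement / identity]
= sel or (not en or not rdy) and not en   [distribution]
= sel or not en   [absorption]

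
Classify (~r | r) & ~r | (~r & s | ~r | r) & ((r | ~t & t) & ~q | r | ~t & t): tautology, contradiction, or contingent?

tautology

(~r | r) & ~r | (~r & s | ~r | r) & ((r | ~t & t) & ~q | r | ~t & t)
= (~r | r) & ~r | (~r & s | ~r | r) & (r | ~t & t)   (absorption)
= (~r | r) & ~r | (~r | r) & (r | ~t & t)   (absorption)
= (~r | r) & ~r | (~r | r) & r   (complement / identity)
= ~r | r   (distribution)
= 1   (complement)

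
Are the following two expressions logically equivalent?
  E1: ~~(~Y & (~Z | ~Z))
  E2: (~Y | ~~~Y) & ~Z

Yes

E1: ~~(~Y & (~Z | ~Z))
    = ~Y & (~Z | ~Z)   — double negation
    = ~Y & ~Z   — idempotence
E2: (~Y | ~~~Y) & ~Z
    = (~Y | ~Y) & ~Z   — double negation
    = ~Y & ~Z   — idempotence
Both reduce to ~Y & ~Z, so they are equivalent.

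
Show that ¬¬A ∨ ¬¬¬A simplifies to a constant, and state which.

True

¬¬A ∨ ¬¬¬A
= ¬¬A ∨ ¬A   (double negation)
= A ∨ ¬A   (double negation)
= True   (complement)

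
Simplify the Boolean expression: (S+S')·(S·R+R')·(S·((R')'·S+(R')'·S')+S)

S

(S+S')·(S·R+R')·(S·((R')'·S+(R')'·S')+S)
= (S+S')·(S·R+R')·(S·(R')'+S)   — distribution
= (S+S')·(S·R+R')·(S·R+S)   — double negation
= (S·R+R')·(S·R+S)   — complement / identity
= R'·S+S·R   — distribution
= S   — distribution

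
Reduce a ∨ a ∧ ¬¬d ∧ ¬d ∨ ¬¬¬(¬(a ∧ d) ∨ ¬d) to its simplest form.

a

a ∨ a ∧ ¬¬d ∧ ¬d ∨ ¬¬¬(¬(a ∧ d) ∨ ¬d)
= a ∨ a ∧ d ∧ ¬d ∨ ¬¬¬(¬(a ∧ d) ∨ ¬d)
= a ∨ a ∧ d ∧ ¬d ∨ ¬(¬(a ∧ d) ∨ ¬d)
= a ∨ a ∧ d ∧ ¬d ∨ a ∧ d ∧ d
= a ∨ a ∧ d
= a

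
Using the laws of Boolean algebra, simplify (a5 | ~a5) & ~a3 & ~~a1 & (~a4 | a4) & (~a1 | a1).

~a3 & a1

(a5 | ~a5) & ~a3 & ~~a1 & (~a4 | a4) & (~a1 | a1)
= (a5 | ~a5) & ~a3 & ~~a1 & (~a1 | a1)   — complement / identity
= ~a3 & ~~a1 & (~a1 | a1)   — complement / identity
= ~a3 & a1 & (~a1 | a1)   — double negation
= ~a3 & a1   — complement / identity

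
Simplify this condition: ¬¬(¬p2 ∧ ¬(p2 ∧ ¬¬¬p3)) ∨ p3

¬p2 ∨ p3

¬¬(¬p2 ∧ ¬(p2 ∧ ¬¬¬p3)) ∨ p3
= ¬(p2 ∨ p2 ∧ ¬¬¬p3) ∨ p3
= ¬(p2 ∨ p2 ∧ ¬p3) ∨ p3
= ¬p2 ∨ p3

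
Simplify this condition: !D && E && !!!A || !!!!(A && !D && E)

!D && E

!D && E && !!!A || !!!!(A && !D && E)
= !D && E && !!!A || !!(A && !D && E)   — double negation
= !D && E && !!!A || A && !D && E   — double negation
= !D && E && !A || A && !D && E   — double negation
= !D && E   — distribution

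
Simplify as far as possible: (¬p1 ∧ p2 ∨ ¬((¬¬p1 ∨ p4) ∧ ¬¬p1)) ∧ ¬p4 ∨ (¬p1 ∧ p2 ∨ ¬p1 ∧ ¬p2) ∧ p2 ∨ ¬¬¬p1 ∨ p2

(¬p1 ∧ p2 ∨ ¬((¬¬p1 ∨ p4) ∧ ¬¬p1)) ∧ ¬p4 ∨ (¬p1 ∧ p2 ∨ ¬p1 ∧ ¬p2) ∧ p2 ∨ ¬¬¬p1 ∨ p2
= (¬p1 ∧ p2 ∨ ¬((¬¬p1 ∨ p4) ∧ ¬¬p1)) ∧ ¬p4 ∨ ¬p1 ∧ p2 ∨ ¬¬¬p1 ∨ p2   [distribution]
= (¬p1 ∧ p2 ∨ ¬¬¬p1) ∧ ¬p4 ∨ ¬p1 ∧ p2 ∨ ¬¬¬p1 ∨ p2   [absorption]
= ¬p1 ∧ p2 ∨ ¬¬¬p1 ∨ p2   [absorption]
= ¬p1 ∧ p2 ∨ ¬p1 ∨ p2   [double negation]
= ¬p1 ∨ p2   [absorption]

¬p1 ∨ p2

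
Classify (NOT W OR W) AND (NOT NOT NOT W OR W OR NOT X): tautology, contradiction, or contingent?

tautology

(NOT W OR W) AND (NOT NOT NOT W OR W OR NOT X)
= (NOT W OR W) AND (NOT W OR W OR NOT X)   — double negation
= NOT W OR W   — absorption
= TRUE   — complement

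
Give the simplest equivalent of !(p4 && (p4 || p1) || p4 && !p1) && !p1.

!(p4 && (p4 || p1) || p4 && !p1) && !p1
= !(p4 || p4 && !p1) && !p1   — absorption
= !p4 && !p1   — absorption

!p4 && !p1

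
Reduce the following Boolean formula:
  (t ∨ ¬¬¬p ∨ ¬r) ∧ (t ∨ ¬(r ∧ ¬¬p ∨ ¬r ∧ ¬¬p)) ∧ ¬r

(t ∨ ¬¬¬p ∨ ¬r) ∧ (t ∨ ¬(r ∧ ¬¬p ∨ ¬r ∧ ¬¬p)) ∧ ¬r
= (t ∨ ¬¬¬p ∨ ¬r) ∧ (t ∨ ¬¬¬p) ∧ ¬r   (distribution)
= (t ∨ ¬¬¬p) ∧ ¬r   (absorption)
= (t ∨ ¬p) ∧ ¬r   (double negation)

(t ∨ ¬p) ∧ ¬r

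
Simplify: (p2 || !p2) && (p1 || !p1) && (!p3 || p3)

(p2 || !p2) && (p1 || !p1) && (!p3 || p3)
= (p2 || !p2) && (!p3 || p3)   (complement / identity)
= !p3 || p3   (complement / identity)
= true   (complement)

true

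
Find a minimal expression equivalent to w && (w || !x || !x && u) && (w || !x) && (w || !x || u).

w

w && (w || !x || !x && u) && (w || !x) && (w || !x || u)
= w && (w || !x) && (w || !x) && (w || !x || u)   [absorption]
= w && (w || !x) && (w || !x)   [absorption]
= w && (w || !x)   [idempotence]
= w   [absorption]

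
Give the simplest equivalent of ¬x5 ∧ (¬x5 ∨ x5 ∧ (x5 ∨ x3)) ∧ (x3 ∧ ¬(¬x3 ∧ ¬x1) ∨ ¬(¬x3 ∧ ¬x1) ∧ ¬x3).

¬x5 ∧ (¬x5 ∨ x5 ∧ (x5 ∨ x3)) ∧ (x3 ∧ ¬(¬x3 ∧ ¬x1) ∨ ¬(¬x3 ∧ ¬x1) ∧ ¬x3)
= ¬x5 ∧ (¬x5 ∨ x5 ∧ (x5 ∨ x3)) ∧ ¬(¬x3 ∧ ¬x1)   [distribution]
= ¬x5 ∧ (¬x5 ∨ x5) ∧ ¬(¬x3 ∧ ¬x1)   [absorption]
= ¬x5 ∧ (¬x5 ∨ x5) ∧ (x3 ∨ x1)   [De Morgan]
= ¬x5 ∧ (x3 ∨ x1)   [complement / identity]

¬x5 ∧ (x3 ∨ x1)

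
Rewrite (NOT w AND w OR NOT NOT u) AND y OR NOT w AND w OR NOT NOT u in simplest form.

(NOT w AND w OR NOT NOT u) AND y OR NOT w AND w OR NOT NOT u
= NOT w AND w OR NOT NOT u   (absorption)
= NOT w AND w OR u   (double negation)
= u   (complement / identity)

u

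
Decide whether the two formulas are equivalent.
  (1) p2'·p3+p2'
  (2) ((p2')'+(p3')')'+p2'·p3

E1: p2'·p3+p2'
    = p2'   [absorption]
E2: ((p2')'+(p3')')'+p2'·p3
    = p2'·p3'+p2'·p3   [De Morgan]
    = p2'   [distribution]
Both reduce to p2', so they are equivalent.

Yes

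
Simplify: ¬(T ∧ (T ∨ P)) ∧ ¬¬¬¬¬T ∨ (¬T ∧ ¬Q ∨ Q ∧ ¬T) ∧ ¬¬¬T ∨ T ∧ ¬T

¬(T ∧ (T ∨ P)) ∧ ¬¬¬¬¬T ∨ (¬T ∧ ¬Q ∨ Q ∧ ¬T) ∧ ¬¬¬T ∨ T ∧ ¬T
= ¬T ∧ ¬¬¬¬¬T ∨ (¬T ∧ ¬Q ∨ Q ∧ ¬T) ∧ ¬¬¬T ∨ T ∧ ¬T   [absorption]
= ¬T ∧ ¬¬¬¬¬T ∨ ¬T ∧ ¬¬¬T ∨ T ∧ ¬T   [distribution]
= ¬T ∧ ¬¬¬T ∨ ¬T ∧ ¬¬¬T ∨ T ∧ ¬T   [double negation]
= ¬T ∧ ¬¬¬T ∨ T ∧ ¬T   [idempotence]
= ¬T ∧ ¬T ∨ T ∧ ¬T   [double negation]
= ¬T   [distribution]

¬T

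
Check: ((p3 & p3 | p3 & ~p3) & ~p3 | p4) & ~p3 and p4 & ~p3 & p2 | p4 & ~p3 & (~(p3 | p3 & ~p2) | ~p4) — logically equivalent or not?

Yes

E1: ((p3 & p3 | p3 & ~p3) & ~p3 | p4) & ~p3
    = (p3 & ~p3 | p4) & ~p3   [distribution]
    = p4 & ~p3   [complement / identity]
E2: p4 & ~p3 & p2 | p4 & ~p3 & (~(p3 | p3 & ~p2) | ~p4)
    = p4 & ~p3 & p2 | p4 & ~p3 & (~p3 | ~p4)   [absorption]
    = p4 & ~p3 & p2 | p4 & ~p3   [absorption]
    = p4 & ~p3   [absorption]
Both reduce to p4 & ~p3, so they are equivalent.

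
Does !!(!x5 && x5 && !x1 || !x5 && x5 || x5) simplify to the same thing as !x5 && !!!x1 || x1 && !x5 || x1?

E1: !!(!x5 && x5 && !x1 || !x5 && x5 || x5)
    = !x5 && x5 && !x1 || !x5 && x5 || x5   — double negation
    = !x5 && x5 || x5   — absorption
    = x5   — complement / identity
E2: !x5 && !!!x1 || x1 && !x5 || x1
    = !x5 && !x1 || x1 && !x5 || x1   — double negation
    = !x5 || x1   — distribution
These differ: at x1=0, x5=0, E1 = 0 but E2 = 1.

No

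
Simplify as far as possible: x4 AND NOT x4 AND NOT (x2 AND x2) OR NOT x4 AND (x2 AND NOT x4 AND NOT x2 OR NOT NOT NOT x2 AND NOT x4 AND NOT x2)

x4 AND NOT x4 AND NOT (x2 AND x2) OR NOT x4 AND (x2 AND NOT x4 AND NOT x2 OR NOT NOT NOT x2 AND NOT x4 AND NOT x2)
= x4 AND NOT x4 AND NOT (x2 AND x2) OR NOT x4 AND (x2 AND NOT x4 AND NOT x2 OR NOT x2 AND NOT x4 AND NOT x2)   [double negation]
= x4 AND NOT x4 AND NOT x2 OR NOT x4 AND (x2 AND NOT x4 AND NOT x2 OR NOT x2 AND NOT x4 AND NOT x2)   [idempotence]
= x4 AND NOT x4 AND NOT x2 OR NOT x4 AND NOT x4 AND NOT x2   [distribution]
= NOT x4 AND NOT x2   [distribution]

NOT x4 AND NOT x2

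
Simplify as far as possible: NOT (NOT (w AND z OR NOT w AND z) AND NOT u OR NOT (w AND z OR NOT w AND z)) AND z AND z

z

NOT (NOT (w AND z OR NOT w AND z) AND NOT u OR NOT (w AND z OR NOT w AND z)) AND z AND z
= NOT (NOT (w AND z OR NOT w AND z) AND NOT u OR NOT (w AND z OR NOT w AND z)) AND z   [idempotence]
= NOT NOT (w AND z OR NOT w AND z) AND z   [absorption]
= NOT NOT z AND z   [distribution]
= z AND z   [double negation]
= z   [idempotence]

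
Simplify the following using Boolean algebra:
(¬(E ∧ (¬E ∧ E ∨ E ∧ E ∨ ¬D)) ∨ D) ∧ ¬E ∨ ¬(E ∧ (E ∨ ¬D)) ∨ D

¬E ∨ D

(¬(E ∧ (¬E ∧ E ∨ E ∧ E ∨ ¬D)) ∨ D) ∧ ¬E ∨ ¬(E ∧ (E ∨ ¬D)) ∨ D
= (¬(E ∧ (E ∨ ¬D)) ∨ D) ∧ ¬E ∨ ¬(E ∧ (E ∨ ¬D)) ∨ D
= ¬(E ∧ (E ∨ ¬D)) ∨ D
= ¬E ∨ D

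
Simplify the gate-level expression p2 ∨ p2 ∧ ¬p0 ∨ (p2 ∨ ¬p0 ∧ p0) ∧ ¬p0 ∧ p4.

p2 ∨ p2 ∧ ¬p0 ∨ (p2 ∨ ¬p0 ∧ p0) ∧ ¬p0 ∧ p4
= p2 ∨ p2 ∧ ¬p0 ∨ p2 ∧ ¬p0 ∧ p4
= p2 ∨ p2 ∧ ¬p0
= p2

p2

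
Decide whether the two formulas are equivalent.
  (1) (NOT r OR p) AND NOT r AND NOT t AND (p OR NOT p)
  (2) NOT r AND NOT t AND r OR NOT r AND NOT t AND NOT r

E1: (NOT r OR p) AND NOT r AND NOT t AND (p OR NOT p)
    = NOT r AND NOT t AND (p OR NOT p)   — absorption
    = NOT r AND NOT t   — complement / identity
E2: NOT r AND NOT t AND r OR NOT r AND NOT t AND NOT r
    = NOT r AND NOT t   — distribution
Both reduce to NOT r AND NOT t, so they are equivalent.

Yes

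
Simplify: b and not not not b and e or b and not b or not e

not e

b and not not not b and e or b and not b or not e
= b and not b and e or b and not b or not e   — double negation
= b and not b or not e   — absorption
= not e   — complement / identity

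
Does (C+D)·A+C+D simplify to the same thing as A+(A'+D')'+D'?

E1: (C+D)·A+C+D
    = C+D
E2: A+(A'+D')'+D'
    = A+A·D+D'
    = A+D'
These differ: at A=0, C=0, D=0, E1 = 0 but E2 = 1.

No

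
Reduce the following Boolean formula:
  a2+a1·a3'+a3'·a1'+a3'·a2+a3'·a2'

a2+a3'

a2+a1·a3'+a3'·a1'+a3'·a2+a3'·a2'
= a2+a3'+a3'·a2+a3'·a2'
= a2+a3'+a3'·a2'
= a2+a3'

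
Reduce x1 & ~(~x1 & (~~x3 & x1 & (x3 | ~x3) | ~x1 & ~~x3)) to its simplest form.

x1 & ~(~x1 & (~~x3 & x1 & (x3 | ~x3) | ~x1 & ~~x3))
= x1 & ~(~x1 & (~~x3 & x1 | ~x1 & ~~x3))   (complement / identity)
= x1 & ~(~x1 & ~~x3)   (distribution)
= x1 & (x1 | ~x3)   (De Morgan)
= x1   (absorption)

x1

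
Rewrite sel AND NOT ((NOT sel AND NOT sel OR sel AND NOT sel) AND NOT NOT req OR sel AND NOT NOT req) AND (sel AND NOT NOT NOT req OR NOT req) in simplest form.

sel AND NOT req

sel AND NOT ((NOT sel AND NOT sel OR sel AND NOT sel) AND NOT NOT req OR sel AND NOT NOT req) AND (sel AND NOT NOT NOT req OR NOT req)
= sel AND NOT (NOT sel AND NOT NOT req OR sel AND NOT NOT req) AND (sel AND NOT NOT NOT req OR NOT req)   (distribution)
= sel AND NOT NOT NOT req AND (sel AND NOT NOT NOT req OR NOT req)   (distribution)
= sel AND NOT NOT NOT req   (absorption)
= sel AND NOT req   (double negation)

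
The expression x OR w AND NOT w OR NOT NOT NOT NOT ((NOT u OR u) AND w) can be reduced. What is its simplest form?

x OR w

x OR w AND NOT w OR NOT NOT NOT NOT ((NOT u OR u) AND w)
= x OR NOT NOT NOT NOT ((NOT u OR u) AND w)   (complement / identity)
= x OR NOT NOT ((NOT u OR u) AND w)   (double negation)
= x OR (NOT u OR u) AND w   (double negation)
= x OR w   (complement / identity)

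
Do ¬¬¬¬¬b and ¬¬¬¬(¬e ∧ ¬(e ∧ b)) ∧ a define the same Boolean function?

No

E1: ¬¬¬¬¬b
    = ¬¬¬b   [double negation]
    = ¬b   [double negation]
E2: ¬¬¬¬(¬e ∧ ¬(e ∧ b)) ∧ a
    = ¬¬¬(e ∨ e ∧ b) ∧ a   [De Morgan]
    = ¬¬¬e ∧ a   [absorption]
    = ¬e ∧ a   [double negation]
These differ: at a=0, b=0, e=0, E1 = 1 but E2 = 0.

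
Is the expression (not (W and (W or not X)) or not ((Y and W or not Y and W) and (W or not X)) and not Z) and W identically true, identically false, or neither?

identically false

(not (W and (W or not X)) or not ((Y and W or not Y and W) and (W or not X)) and not Z) and W
= (not (W and (W or not X)) or not (W and (W or not X)) and not Z) and W
= not (W and (W or not X)) and W
= not W and W
= False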